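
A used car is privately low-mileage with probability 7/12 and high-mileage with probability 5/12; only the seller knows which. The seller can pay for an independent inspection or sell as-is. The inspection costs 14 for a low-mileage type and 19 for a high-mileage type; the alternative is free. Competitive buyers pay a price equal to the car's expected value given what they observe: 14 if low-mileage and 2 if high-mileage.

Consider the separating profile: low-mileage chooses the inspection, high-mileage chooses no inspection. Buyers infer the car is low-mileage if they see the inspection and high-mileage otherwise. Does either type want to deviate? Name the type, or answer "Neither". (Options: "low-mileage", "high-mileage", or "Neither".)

The inspection pays 14; no inspection pays 2.
low-mileage: assigned the inspection, nets 14 − 14 = 0; deviating to no inspection nets 2.
high-mileage: assigned no inspection, nets 2; deviating to the inspection nets 14 − 19 = -5.
The low-mileage type gains 2 by deviating.

low-mileage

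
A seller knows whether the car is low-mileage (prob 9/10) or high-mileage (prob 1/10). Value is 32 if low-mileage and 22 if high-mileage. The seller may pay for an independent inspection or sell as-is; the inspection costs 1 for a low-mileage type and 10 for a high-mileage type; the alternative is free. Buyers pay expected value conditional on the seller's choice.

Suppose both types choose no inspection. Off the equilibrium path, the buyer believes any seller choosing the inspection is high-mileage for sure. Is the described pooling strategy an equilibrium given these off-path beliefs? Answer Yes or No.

On path, the buyer holds the prior and pays 9/10·32 + 1/10·22 = 31. Off path (the inspection), believing high-mileage, it pays 22.
low-mileage: no inspection nets 31; the inspection nets 22 − 1 = 21. low-mileage stays.
high-mileage: no inspection nets 31; the inspection nets 22 − 10 = 12. high-mileage stays.
No type deviates, so pooling is sustained.

Yes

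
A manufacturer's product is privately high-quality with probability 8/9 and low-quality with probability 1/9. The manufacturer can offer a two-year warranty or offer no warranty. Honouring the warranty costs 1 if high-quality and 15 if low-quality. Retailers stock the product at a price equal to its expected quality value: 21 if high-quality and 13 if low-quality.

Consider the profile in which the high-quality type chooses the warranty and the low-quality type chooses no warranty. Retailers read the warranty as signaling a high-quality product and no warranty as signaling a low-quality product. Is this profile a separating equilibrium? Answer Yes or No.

Under these beliefs, the warranty earns price 21 and no warranty earns price 13.
high-quality: the warranty nets 21 − 1 = 20; no warranty nets 13. high-quality prefers the warranty.
low-quality: the warranty nets 21 − 15 = 6; no warranty nets 13. low-quality prefers no warranty.
Neither type deviates, so the separating profile is an equilibrium.

Yes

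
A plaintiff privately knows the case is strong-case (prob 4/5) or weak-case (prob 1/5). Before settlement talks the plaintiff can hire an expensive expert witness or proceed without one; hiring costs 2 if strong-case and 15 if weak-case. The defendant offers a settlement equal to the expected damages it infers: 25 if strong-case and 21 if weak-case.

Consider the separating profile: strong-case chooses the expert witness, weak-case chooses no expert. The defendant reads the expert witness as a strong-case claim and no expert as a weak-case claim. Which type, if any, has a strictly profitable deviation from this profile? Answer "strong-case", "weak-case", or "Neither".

Neither

The expert witness pays 25; no expert pays 21.
strong-case: assigned the expert witness, nets 25 − 2 = 23; deviating to no expert nets 21.
weak-case: assigned no expert, nets 21; deviating to the expert witness nets 25 − 15 = 10.
Both types strictly prefer their assigned action; no profitable deviation.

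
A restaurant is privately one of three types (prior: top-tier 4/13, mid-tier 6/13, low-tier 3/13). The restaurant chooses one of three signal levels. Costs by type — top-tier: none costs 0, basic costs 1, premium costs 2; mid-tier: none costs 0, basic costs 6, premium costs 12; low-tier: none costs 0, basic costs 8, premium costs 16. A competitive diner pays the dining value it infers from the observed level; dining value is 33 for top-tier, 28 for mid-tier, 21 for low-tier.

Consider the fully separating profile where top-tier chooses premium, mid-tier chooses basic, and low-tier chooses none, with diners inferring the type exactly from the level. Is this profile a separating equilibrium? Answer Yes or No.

Yes

Separating price premiums: premium → 33, basic → 28, none → 21.
top-tier (assigned premium): none: 21 − 0 = 21; basic: 28 − 1 = 27; premium: 33 − 2 = 31. top-tier stays.
mid-tier (assigned basic): none: 21 − 0 = 21; basic: 28 − 6 = 22; premium: 33 − 12 = 21. mid-tier stays.
low-tier (assigned none): none: 21 − 0 = 21; basic: 28 − 8 = 20; premium: 33 − 16 = 17. low-tier stays.
Every type prefers its assigned level; separation holds.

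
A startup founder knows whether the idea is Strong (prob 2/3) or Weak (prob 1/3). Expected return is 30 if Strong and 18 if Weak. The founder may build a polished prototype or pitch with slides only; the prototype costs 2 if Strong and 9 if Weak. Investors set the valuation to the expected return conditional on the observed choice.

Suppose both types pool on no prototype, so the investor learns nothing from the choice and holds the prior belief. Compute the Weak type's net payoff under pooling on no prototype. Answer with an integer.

Pooled valuation = 2/3·30 + 1/3·18 = 26.
Weak pays no cost for no prototype, so net payoff = 26.

26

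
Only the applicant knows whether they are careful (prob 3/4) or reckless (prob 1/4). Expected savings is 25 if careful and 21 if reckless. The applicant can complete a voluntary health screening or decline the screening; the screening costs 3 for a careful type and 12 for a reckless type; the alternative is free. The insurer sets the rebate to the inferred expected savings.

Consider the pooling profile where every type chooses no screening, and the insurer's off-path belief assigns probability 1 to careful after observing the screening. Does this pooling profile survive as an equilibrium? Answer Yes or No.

On path, the insurer holds the prior and pays 3/4·25 + 1/4·21 = 24. Off path (the screening), believing careful, it pays 25.
careful: no screening nets 24; the screening nets 25 − 3 = 22. careful stays.
reckless: no screening nets 24; the screening nets 25 − 12 = 13. reckless stays.
No type deviates, so pooling is sustained.

Yes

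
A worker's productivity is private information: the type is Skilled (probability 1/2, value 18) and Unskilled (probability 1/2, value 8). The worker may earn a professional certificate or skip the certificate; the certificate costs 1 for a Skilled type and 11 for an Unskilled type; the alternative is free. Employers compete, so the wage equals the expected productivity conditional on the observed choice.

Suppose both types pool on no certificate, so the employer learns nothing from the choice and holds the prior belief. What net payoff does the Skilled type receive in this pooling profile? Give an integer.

Pooled wage = 1/2·18 + 1/2·8 = 13.
Skilled pays no cost for no certificate, so net payoff = 13.

13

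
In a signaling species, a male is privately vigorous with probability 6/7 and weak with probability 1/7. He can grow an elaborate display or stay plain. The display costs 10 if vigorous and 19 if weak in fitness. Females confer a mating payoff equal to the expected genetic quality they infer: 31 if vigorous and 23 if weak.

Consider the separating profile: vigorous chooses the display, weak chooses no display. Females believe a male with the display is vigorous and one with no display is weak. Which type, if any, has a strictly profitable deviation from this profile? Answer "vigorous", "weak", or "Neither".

The display pays 31; no display pays 23.
vigorous: assigned the display, nets 31 − 10 = 21; deviating to no display nets 23.
weak: assigned no display, nets 23; deviating to the display nets 31 − 19 = 12.
The vigorous type gains 2 by deviating.

vigorous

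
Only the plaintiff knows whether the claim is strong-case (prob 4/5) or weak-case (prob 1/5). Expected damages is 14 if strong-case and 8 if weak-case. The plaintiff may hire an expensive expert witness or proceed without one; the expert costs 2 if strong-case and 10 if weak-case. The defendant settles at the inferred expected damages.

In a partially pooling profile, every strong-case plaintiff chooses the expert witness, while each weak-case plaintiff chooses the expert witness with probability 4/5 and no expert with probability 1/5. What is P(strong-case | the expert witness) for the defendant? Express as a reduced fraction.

5/6

P(the expert witness) = (4/5)·1 + (1/5)·(4/5) = 24/25.
By Bayes' rule, P(strong-case | the expert witness) = (4/5) / (24/25) = 5/6.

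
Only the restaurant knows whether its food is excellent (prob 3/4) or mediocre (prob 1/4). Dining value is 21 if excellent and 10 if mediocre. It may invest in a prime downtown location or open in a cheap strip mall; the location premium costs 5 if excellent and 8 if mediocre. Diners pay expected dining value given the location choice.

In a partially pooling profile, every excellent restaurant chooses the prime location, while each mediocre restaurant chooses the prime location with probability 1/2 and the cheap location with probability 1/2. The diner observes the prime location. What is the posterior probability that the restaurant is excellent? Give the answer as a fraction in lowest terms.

6/7

P(the prime location) = (3/4)·1 + (1/4)·(1/2) = 7/8.
By Bayes' rule, P(excellent | the prime location) = (3/4) / (7/8) = 6/7.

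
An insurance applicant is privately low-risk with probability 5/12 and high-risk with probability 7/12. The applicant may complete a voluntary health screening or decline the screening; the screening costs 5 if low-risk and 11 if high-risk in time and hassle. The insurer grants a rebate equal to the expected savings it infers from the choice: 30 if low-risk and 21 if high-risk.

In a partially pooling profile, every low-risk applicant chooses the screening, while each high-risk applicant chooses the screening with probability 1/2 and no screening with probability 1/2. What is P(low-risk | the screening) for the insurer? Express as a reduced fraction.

10/17

P(the screening) = (5/12)·1 + (7/12)·(1/2) = 17/24.
By Bayes' rule, P(low-risk | the screening) = (5/12) / (17/24) = 10/17.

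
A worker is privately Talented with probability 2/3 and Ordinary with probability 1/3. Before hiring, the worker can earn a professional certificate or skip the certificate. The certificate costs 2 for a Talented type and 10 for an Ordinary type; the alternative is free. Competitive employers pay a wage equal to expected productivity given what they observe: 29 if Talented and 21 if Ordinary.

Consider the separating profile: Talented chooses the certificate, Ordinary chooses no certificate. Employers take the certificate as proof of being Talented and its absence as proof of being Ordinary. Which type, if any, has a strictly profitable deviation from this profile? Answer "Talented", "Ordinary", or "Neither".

The certificate pays 29; no certificate pays 21.
Talented: assigned the certificate, nets 29 − 2 = 27; deviating to no certificate nets 21.
Ordinary: assigned no certificate, nets 21; deviating to the certificate nets 29 − 10 = 19.
Both types strictly prefer their assigned action; no profitable deviation.

Neither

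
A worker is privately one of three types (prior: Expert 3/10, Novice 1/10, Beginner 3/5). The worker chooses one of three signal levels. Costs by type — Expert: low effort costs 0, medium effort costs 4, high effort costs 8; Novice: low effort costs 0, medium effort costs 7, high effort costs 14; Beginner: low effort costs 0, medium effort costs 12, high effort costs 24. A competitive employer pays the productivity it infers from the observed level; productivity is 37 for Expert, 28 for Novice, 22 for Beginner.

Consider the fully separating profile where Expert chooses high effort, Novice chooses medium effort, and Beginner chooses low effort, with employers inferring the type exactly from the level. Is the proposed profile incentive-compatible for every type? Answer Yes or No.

Separating wages: high effort → 37, medium effort → 28, low effort → 22.
Expert (assigned high effort): low effort: 22 − 0 = 22; medium effort: 28 − 4 = 24; high effort: 37 − 8 = 29. Expert stays.
Novice (assigned medium effort): low effort: 22 − 0 = 22; medium effort: 28 − 7 = 21; high effort: 37 − 14 = 23. Novice prefers high effort.
Beginner (assigned low effort): low effort: 22 − 0 = 22; medium effort: 28 − 12 = 16; high effort: 37 − 24 = 13. Beginner stays.
At least one type deviates; the separating profile fails.

No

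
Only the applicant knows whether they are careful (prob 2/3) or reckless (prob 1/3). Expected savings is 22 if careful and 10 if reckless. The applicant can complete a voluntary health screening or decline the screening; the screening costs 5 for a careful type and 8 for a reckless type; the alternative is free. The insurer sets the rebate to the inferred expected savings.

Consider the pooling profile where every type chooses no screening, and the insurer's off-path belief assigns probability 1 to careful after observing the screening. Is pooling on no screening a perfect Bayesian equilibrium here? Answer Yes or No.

On path, the insurer holds the prior and pays 2/3·22 + 1/3·10 = 18. Off path (the screening), believing careful, it pays 22.
careful: no screening nets 18; the screening nets 22 − 5 = 17. careful stays.
reckless: no screening nets 18; the screening nets 22 − 8 = 14. reckless stays.
No type deviates, so pooling is sustained.

Yes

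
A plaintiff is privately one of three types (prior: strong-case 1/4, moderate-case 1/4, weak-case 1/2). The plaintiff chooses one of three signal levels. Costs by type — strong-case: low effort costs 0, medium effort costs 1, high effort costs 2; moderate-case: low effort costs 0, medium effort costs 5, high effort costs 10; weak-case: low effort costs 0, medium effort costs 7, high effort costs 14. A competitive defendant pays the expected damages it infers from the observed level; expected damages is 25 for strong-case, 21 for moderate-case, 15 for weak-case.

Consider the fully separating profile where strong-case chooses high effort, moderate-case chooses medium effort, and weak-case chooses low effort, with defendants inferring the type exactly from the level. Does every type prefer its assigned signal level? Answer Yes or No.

Separating settlements: high effort → 25, medium effort → 21, low effort → 15.
strong-case (assigned high effort): low effort: 15 − 0 = 15; medium effort: 21 − 1 = 20; high effort: 25 − 2 = 23. strong-case stays.
moderate-case (assigned medium effort): low effort: 15 − 0 = 15; medium effort: 21 − 5 = 16; high effort: 25 − 10 = 15. moderate-case stays.
weak-case (assigned low effort): low effort: 15 − 0 = 15; medium effort: 21 − 7 = 14; high effort: 25 − 14 = 11. weak-case stays.
Every type prefers its assigned level; separation holds.

Yes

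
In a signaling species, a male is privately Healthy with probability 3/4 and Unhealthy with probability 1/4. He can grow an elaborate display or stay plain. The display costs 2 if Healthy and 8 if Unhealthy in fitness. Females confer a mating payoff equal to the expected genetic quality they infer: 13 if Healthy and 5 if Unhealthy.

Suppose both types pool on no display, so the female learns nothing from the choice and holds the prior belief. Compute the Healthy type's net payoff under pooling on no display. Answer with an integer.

Pooled mating payoff = 3/4·13 + 1/4·5 = 11.
Healthy pays no cost for no display, so net payoff = 11.

11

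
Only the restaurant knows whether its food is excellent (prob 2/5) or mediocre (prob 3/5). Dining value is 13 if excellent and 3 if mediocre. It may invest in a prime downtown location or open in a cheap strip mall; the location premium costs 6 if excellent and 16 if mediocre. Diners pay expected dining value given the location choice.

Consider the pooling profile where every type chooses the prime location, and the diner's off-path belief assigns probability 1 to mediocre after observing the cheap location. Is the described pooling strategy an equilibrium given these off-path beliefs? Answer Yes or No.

On path, the diner holds the prior and pays 2/5·13 + 3/5·3 = 7. Off path (the cheap location), believing mediocre, it pays 3.
excellent: the prime location nets 7 − 6 = 1; the cheap location nets 3. excellent would deviate.
mediocre: the prime location nets 7 − 16 = -9; the cheap location nets 3. mediocre would deviate.
A type deviates, so pooling fails.

No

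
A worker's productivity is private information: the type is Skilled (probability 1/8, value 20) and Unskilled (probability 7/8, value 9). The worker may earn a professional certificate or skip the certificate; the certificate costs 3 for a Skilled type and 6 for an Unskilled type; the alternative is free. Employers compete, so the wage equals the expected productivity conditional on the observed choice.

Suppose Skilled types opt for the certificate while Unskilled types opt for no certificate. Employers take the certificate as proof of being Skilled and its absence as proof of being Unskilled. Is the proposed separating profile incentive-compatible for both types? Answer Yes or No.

Under these beliefs, the certificate earns wage 20 and no certificate earns wage 9.
Skilled: the certificate nets 20 − 3 = 17; no certificate nets 9. Skilled prefers the certificate.
Unskilled: the certificate nets 20 − 6 = 14; no certificate nets 9. Unskilled would deviate to the certificate.
Unskilled has a profitable deviation, so the profile is not an equilibrium.

No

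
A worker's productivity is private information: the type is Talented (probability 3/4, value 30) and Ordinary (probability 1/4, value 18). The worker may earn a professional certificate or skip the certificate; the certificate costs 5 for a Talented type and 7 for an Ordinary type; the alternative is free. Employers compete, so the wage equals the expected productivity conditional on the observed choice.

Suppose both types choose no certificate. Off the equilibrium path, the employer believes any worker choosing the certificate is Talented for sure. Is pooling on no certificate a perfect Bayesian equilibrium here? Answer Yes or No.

Yes

On path, the employer holds the prior and pays 3/4·30 + 1/4·18 = 27. Off path (the certificate), believing Talented, it pays 30.
Talented: no certificate nets 27; the certificate nets 30 − 5 = 25. Talented stays.
Ordinary: no certificate nets 27; the certificate nets 30 − 7 = 23. Ordinary stays.
No type deviates, so pooling is sustained.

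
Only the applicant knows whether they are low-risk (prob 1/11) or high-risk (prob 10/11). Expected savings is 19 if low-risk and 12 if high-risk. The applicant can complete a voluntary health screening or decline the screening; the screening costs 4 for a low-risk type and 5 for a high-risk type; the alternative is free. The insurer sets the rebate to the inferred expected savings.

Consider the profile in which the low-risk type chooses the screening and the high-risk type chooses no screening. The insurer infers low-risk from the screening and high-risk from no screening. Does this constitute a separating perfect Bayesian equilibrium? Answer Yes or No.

No

Under these beliefs, the screening earns rebate 19 and no screening earns rebate 12.
low-risk: the screening nets 19 − 4 = 15; no screening nets 12. low-risk prefers the screening.
high-risk: the screening nets 19 − 5 = 14; no screening nets 12. high-risk would deviate to the screening.
high-risk has a profitable deviation, so the profile is not an equilibrium.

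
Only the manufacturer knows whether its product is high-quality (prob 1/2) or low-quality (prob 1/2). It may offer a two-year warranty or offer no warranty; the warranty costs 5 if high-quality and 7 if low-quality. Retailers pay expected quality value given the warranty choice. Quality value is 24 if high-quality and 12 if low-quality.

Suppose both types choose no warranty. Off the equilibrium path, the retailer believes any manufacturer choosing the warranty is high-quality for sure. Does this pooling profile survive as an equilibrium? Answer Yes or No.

On path, the retailer holds the prior and pays 1/2·24 + 1/2·12 = 18. Off path (the warranty), believing high-quality, it pays 24.
high-quality: no warranty nets 18; the warranty nets 24 − 5 = 19. high-quality would deviate.
low-quality: no warranty nets 18; the warranty nets 24 − 7 = 17. low-quality stays.
A type deviates, so pooling fails.

No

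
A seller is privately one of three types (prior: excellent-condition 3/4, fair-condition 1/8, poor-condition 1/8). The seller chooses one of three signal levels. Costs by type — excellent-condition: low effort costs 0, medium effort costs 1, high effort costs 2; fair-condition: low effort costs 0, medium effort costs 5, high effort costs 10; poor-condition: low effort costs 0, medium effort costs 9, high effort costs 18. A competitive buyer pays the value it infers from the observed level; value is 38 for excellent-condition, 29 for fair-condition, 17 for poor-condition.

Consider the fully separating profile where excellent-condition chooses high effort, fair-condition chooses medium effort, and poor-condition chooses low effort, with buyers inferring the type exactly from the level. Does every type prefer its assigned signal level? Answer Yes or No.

Separating prices: high effort → 38, medium effort → 29, low effort → 17.
excellent-condition (assigned high effort): low effort: 17 − 0 = 17; medium effort: 29 − 1 = 28; high effort: 38 − 2 = 36. excellent-condition stays.
fair-condition (assigned medium effort): low effort: 17 − 0 = 17; medium effort: 29 − 5 = 24; high effort: 38 − 10 = 28. fair-condition prefers high effort.
poor-condition (assigned low effort): low effort: 17 − 0 = 17; medium effort: 29 − 9 = 20; high effort: 38 − 18 = 20. poor-condition prefers medium effort.
At least one type deviates; the separating profile fails.

No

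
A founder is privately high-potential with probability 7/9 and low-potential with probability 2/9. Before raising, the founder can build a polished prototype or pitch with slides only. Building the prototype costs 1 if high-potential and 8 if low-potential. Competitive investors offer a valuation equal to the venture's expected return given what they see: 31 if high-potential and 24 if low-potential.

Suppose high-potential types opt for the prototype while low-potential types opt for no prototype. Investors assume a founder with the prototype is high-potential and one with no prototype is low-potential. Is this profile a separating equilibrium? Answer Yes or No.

Yes

Under these beliefs, the prototype earns valuation 31 and no prototype earns valuation 24.
high-potential: the prototype nets 31 − 1 = 30; no prototype nets 24. high-potential prefers the prototype.
low-potential: the prototype nets 31 − 8 = 23; no prototype nets 24. low-potential prefers no prototype.
Neither type deviates, so the separating profile is an equilibrium.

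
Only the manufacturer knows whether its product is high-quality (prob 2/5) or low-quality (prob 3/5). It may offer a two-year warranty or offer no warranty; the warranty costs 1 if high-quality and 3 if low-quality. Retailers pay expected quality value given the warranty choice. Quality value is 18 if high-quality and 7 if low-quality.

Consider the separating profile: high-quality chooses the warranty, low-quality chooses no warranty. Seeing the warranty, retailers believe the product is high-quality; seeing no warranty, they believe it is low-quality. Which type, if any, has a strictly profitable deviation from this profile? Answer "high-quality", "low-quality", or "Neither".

low-quality

The warranty pays 18; no warranty pays 7.
high-quality: assigned the warranty, nets 18 − 1 = 17; deviating to no warranty nets 7.
low-quality: assigned no warranty, nets 7; deviating to the warranty nets 18 − 3 = 15.
The low-quality type gains 8 by deviating.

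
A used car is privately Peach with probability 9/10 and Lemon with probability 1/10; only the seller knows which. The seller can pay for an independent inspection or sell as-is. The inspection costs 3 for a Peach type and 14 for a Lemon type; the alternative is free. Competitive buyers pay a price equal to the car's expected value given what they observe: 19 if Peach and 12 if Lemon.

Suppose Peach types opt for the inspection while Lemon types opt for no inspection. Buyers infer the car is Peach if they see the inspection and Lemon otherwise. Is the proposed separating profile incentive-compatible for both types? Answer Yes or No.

Yes

Under these beliefs, the inspection earns price 19 and no inspection earns price 12.
Peach: the inspection nets 19 − 3 = 16; no inspection nets 12. Peach prefers the inspection.
Lemon: the inspection nets 19 − 14 = 5; no inspection nets 12. Lemon prefers no inspection.
Neither type deviates, so the separating profile is an equilibrium.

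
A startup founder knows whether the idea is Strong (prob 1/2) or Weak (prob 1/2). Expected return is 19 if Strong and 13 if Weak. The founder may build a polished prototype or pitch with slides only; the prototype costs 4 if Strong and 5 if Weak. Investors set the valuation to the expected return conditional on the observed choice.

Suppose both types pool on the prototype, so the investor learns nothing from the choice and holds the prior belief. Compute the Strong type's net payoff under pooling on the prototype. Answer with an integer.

12

Pooled valuation = 1/2·19 + 1/2·13 = 16.
Strong pays cost 4 for the prototype, so net payoff = 16 − 4 = 12.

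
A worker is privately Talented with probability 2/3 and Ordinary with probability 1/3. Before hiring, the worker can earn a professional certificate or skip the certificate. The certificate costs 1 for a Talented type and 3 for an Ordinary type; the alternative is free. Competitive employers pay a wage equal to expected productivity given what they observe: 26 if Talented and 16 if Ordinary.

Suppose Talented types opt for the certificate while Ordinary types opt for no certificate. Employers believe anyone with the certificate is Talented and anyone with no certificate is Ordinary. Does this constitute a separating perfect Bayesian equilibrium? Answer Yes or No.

No

Under these beliefs, the certificate earns wage 26 and no certificate earns wage 16.
Talented: the certificate nets 26 − 1 = 25; no certificate nets 16. Talented prefers the certificate.
Ordinary: the certificate nets 26 − 3 = 23; no certificate nets 16. Ordinary would deviate to the certificate.
Ordinary has a profitable deviation, so the profile is not an equilibrium.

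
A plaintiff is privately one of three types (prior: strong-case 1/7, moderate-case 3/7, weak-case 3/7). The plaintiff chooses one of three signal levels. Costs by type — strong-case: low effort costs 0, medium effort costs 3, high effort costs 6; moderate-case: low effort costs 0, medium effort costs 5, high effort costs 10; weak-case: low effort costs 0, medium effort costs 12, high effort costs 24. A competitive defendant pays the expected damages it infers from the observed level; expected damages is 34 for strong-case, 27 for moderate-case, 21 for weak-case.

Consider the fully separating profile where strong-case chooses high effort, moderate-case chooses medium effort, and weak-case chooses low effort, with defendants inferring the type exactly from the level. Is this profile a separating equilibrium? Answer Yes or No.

No

Separating settlements: high effort → 34, medium effort → 27, low effort → 21.
strong-case (assigned high effort): low effort: 21 − 0 = 21; medium effort: 27 − 3 = 24; high effort: 34 − 6 = 28. strong-case stays.
moderate-case (assigned medium effort): low effort: 21 − 0 = 21; medium effort: 27 − 5 = 22; high effort: 34 − 10 = 24. moderate-case prefers high effort.
weak-case (assigned low effort): low effort: 21 − 0 = 21; medium effort: 27 − 12 = 15; high effort: 34 − 24 = 10. weak-case stays.
At least one type deviates; the separating profile fails.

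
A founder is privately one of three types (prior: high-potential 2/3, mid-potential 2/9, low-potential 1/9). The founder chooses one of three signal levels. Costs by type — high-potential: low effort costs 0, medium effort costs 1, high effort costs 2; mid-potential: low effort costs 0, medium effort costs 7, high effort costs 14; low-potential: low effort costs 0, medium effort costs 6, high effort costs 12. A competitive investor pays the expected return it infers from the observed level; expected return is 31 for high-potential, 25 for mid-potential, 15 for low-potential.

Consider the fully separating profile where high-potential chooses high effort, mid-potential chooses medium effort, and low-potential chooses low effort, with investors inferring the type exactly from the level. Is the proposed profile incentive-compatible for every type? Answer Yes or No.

Separating valuations: high effort → 31, medium effort → 25, low effort → 15.
high-potential (assigned high effort): low effort: 15 − 0 = 15; medium effort: 25 − 1 = 24; high effort: 31 − 2 = 29. high-potential stays.
mid-potential (assigned medium effort): low effort: 15 − 0 = 15; medium effort: 25 − 7 = 18; high effort: 31 − 14 = 17. mid-potential stays.
low-potential (assigned low effort): low effort: 15 − 0 = 15; medium effort: 25 − 6 = 19; high effort: 31 − 12 = 19. low-potential prefers medium effort.
At least one type deviates; the separating profile fails.

No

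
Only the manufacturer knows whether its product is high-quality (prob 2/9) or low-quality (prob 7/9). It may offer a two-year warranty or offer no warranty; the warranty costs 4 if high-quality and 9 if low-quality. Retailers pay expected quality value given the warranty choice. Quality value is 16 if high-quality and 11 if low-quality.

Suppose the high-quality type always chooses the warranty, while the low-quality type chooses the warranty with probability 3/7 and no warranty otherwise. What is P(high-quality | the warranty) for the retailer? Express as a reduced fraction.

P(the warranty) = (2/9)·1 + (7/9)·(3/7) = 5/9.
By Bayes' rule, P(high-quality | the warranty) = (2/9) / (5/9) = 2/5.

2/5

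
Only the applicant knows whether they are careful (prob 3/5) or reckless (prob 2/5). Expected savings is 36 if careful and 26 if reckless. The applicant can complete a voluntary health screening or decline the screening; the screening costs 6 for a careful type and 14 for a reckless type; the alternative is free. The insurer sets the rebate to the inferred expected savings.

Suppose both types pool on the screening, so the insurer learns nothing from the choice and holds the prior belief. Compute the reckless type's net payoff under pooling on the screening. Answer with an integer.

Pooled rebate = 3/5·36 + 2/5·26 = 32.
reckless pays cost 14 for the screening, so net payoff = 32 − 14 = 18.

18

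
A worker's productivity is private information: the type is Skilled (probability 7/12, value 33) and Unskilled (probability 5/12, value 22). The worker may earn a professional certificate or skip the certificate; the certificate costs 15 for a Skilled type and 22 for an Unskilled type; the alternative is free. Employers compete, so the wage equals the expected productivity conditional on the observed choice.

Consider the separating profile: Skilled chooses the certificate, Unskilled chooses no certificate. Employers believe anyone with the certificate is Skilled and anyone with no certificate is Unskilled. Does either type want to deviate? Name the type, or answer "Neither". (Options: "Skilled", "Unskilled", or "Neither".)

Skilled

The certificate pays 33; no certificate pays 22.
Skilled: assigned the certificate, nets 33 − 15 = 18; deviating to no certificate nets 22.
Unskilled: assigned no certificate, nets 22; deviating to the certificate nets 33 − 22 = 11.
The Skilled type gains 4 by deviating.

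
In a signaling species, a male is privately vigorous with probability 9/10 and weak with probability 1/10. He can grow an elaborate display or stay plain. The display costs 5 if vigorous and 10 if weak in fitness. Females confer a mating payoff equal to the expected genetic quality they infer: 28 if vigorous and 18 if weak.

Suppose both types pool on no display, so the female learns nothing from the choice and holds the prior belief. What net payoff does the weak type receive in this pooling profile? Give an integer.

Pooled mating payoff = 9/10·28 + 1/10·18 = 27.
weak pays no cost for no display, so net payoff = 27.

27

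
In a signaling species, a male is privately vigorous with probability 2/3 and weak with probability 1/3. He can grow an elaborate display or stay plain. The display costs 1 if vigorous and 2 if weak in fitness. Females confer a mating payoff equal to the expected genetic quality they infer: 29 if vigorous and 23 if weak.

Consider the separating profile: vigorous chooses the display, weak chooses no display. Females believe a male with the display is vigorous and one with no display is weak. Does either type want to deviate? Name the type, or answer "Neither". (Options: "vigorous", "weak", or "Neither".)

weak

The display pays 29; no display pays 23.
vigorous: assigned the display, nets 29 − 1 = 28; deviating to no display nets 23.
weak: assigned no display, nets 23; deviating to the display nets 29 − 2 = 27.
The weak type gains 4 by deviating.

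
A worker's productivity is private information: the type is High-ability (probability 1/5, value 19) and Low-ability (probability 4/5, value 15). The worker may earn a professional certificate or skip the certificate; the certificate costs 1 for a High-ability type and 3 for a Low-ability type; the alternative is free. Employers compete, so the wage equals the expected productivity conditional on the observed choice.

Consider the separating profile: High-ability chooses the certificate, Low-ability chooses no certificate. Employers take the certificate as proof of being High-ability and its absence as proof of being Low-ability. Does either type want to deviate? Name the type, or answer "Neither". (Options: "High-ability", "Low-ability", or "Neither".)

Low-ability

The certificate pays 19; no certificate pays 15.
High-ability: assigned the certificate, nets 19 − 1 = 18; deviating to no certificate nets 15.
Low-ability: assigned no certificate, nets 15; deviating to the certificate nets 19 − 3 = 16.
The Low-ability type gains 1 by deviating.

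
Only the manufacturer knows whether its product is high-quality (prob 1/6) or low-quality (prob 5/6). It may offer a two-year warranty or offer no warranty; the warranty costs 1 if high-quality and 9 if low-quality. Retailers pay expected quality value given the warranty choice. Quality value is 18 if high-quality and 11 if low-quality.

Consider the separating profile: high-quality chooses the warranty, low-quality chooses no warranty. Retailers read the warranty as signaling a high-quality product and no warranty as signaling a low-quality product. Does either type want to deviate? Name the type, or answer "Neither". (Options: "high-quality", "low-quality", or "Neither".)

Neither

The warranty pays 18; no warranty pays 11.
high-quality: assigned the warranty, nets 18 − 1 = 17; deviating to no warranty nets 11.
low-quality: assigned no warranty, nets 11; deviating to the warranty nets 18 − 9 = 9.
Both types strictly prefer their assigned action; no profitable deviation.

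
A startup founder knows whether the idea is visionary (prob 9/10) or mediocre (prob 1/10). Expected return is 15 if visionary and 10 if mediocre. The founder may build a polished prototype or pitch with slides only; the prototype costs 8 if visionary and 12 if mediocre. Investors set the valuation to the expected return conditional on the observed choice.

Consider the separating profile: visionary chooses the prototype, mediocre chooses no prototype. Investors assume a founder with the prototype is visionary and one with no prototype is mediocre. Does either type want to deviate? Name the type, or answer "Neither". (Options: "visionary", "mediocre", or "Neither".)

visionary

The prototype pays 15; no prototype pays 10.
visionary: assigned the prototype, nets 15 − 8 = 7; deviating to no prototype nets 10.
mediocre: assigned no prototype, nets 10; deviating to the prototype nets 15 − 12 = 3.
The visionary type gains 3 by deviating.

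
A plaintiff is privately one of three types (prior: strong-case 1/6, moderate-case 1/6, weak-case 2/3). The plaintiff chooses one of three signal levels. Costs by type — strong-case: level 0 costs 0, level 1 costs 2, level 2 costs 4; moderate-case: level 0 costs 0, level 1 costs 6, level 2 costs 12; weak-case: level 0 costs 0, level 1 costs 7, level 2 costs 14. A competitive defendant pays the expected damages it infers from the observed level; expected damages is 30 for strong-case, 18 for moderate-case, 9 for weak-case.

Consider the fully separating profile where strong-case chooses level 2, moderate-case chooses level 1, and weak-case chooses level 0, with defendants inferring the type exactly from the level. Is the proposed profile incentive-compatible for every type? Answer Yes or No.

No

Separating settlements: level 2 → 30, level 1 → 18, level 0 → 9.
strong-case (assigned level 2): level 0: 9 − 0 = 9; level 1: 18 − 2 = 16; level 2: 30 − 4 = 26. strong-case stays.
moderate-case (assigned level 1): level 0: 9 − 0 = 9; level 1: 18 − 6 = 12; level 2: 30 − 12 = 18. moderate-case prefers level 2.
weak-case (assigned level 0): level 0: 9 − 0 = 9; level 1: 18 − 7 = 11; level 2: 30 − 14 = 16. weak-case prefers level 2.
At least one type deviates; the separating profile fails.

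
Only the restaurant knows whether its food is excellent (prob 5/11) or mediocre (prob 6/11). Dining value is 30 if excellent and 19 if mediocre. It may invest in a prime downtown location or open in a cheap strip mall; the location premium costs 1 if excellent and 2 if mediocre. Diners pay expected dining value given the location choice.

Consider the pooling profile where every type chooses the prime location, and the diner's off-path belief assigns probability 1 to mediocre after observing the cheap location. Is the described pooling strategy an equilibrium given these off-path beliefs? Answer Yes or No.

On path, the diner holds the prior and pays 5/11·30 + 6/11·19 = 24. Off path (the cheap location), believing mediocre, it pays 19.
excellent: the prime location nets 24 − 1 = 23; the cheap location nets 19. excellent stays.
mediocre: the prime location nets 24 − 2 = 22; the cheap location nets 19. mediocre stays.
No type deviates, so pooling is sustained.

Yes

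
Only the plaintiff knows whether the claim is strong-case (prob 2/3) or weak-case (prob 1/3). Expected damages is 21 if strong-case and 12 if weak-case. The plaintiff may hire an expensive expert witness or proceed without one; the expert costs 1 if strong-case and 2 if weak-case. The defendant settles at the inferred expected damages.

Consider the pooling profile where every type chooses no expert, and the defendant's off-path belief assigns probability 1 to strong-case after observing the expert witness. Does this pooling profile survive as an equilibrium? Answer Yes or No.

On path, the defendant holds the prior and pays 2/3·21 + 1/3·12 = 18. Off path (the expert witness), believing strong-case, it pays 21.
strong-case: no expert nets 18; the expert witness nets 21 − 1 = 20. strong-case would deviate.
weak-case: no expert nets 18; the expert witness nets 21 − 2 = 19. weak-case would deviate.
A type deviates, so pooling fails.

No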